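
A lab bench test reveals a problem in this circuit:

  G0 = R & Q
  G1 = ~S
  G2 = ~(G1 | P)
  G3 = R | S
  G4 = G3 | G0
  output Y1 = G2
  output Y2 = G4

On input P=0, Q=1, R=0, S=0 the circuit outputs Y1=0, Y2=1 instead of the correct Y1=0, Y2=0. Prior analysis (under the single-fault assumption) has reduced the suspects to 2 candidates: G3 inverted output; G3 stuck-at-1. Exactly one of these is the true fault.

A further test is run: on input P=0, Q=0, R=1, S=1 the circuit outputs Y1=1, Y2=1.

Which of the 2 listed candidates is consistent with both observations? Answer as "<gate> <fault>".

Evaluate each candidate on input P=0, Q=0, R=1, S=1:
  G3 inverted output: G0=0, G1=0, G2=1, G3=0 [inverted output], G4=0 → Y1=1, Y2=0 — eliminated
  G3 stuck-at-1: G0=0, G1=0, G2=1, G3=1 [stuck-at-1], G4=1 → Y1=1, Y2=1 — matches
Only G3 stuck-at-1 reproduces the observed Y1=1, Y2=1.

G3 stuck-at-1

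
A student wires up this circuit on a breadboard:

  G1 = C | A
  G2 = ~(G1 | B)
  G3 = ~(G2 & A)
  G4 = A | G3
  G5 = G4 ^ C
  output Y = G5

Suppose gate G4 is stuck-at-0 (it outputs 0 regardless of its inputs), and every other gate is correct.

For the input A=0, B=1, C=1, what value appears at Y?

Propagate with G4 forced: G1=1, G2=0, G3=1, G4=0 [stuck-at-0], G5=1.
So Y = 1. (Without the fault it would be 0.)

1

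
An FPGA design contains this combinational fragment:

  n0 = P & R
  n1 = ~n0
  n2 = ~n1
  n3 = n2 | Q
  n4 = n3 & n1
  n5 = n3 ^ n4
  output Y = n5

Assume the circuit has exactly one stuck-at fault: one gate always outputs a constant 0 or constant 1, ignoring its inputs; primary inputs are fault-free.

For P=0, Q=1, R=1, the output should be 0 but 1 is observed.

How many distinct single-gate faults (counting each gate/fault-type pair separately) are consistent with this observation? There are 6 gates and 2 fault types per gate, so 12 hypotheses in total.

Fault-free: n0=0, n1=1, n2=0, n3=1, n4=1, n5=0 → 0. Observed 1.
  n0 stuck-at-0: output 0 ✗
  n0 stuck-at-1: output 1 ✓
  n1 stuck-at-0: output 1 ✓
  n1 stuck-at-1: output 0 ✗
  n2 stuck-at-0: output 0 ✗
  n2 stuck-at-1: output 0 ✗
  n3 stuck-at-0: output 0 ✗
  n3 stuck-at-1: output 0 ✗
  n4 stuck-at-0: output 1 ✓
  n4 stuck-at-1: output 0 ✗
  n5 stuck-at-0: output 0 ✗
  n5 stuck-at-1: output 1 ✓
Consistent faults: {n0 stuck-at-1, n1 stuck-at-0, n4 stuck-at-0, n5 stuck-at-1} — 4 in all.

4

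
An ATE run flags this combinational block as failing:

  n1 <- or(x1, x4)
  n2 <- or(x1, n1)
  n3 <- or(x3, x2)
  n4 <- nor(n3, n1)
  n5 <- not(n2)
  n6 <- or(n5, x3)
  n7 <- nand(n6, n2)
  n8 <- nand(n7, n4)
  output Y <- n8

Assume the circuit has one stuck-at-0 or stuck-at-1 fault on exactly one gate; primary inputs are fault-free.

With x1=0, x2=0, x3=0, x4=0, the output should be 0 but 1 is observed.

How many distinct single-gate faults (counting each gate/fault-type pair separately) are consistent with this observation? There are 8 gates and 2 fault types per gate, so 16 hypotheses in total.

5

Fault-free: n1=0, n2=0, n3=0, n4=1, n5=1, n6=1, n7=1, n8=0 → 0. Observed 1.
  n1: stuck-at-1 ✓; others ✗
  n2: none of the 2 fault types match ✗
  n3: stuck-at-1 ✓; others ✗
  n4: stuck-at-0 ✓; others ✗
  n5: none of the 2 fault types match ✗
  n6: none of the 2 fault types match ✗
  n7: stuck-at-0 ✓; others ✗
  n8: stuck-at-1 ✓; others ✗
Consistent faults: {n1 stuck-at-1, n3 stuck-at-1, n4 stuck-at-0, n7 stuck-at-0, n8 stuck-at-1} — 5 in all.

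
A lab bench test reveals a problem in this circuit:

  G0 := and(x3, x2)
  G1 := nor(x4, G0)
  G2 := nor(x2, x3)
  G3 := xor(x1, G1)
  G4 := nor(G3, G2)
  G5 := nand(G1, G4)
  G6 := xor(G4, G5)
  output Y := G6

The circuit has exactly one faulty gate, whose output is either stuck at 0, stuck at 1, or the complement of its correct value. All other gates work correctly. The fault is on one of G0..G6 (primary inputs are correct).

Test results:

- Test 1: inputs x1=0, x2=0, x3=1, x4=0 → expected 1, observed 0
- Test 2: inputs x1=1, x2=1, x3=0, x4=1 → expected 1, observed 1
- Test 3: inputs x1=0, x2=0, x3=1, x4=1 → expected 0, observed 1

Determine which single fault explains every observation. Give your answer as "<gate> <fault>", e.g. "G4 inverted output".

G1 inverted output

Fault-free values for test 1 (x1=0, x2=0, x3=1, x4=0): G0=0, G1=1, G2=0, G3=1, G4=0, G5=1, G6=1, giving Y=1. Observed 0.
Test 1: faults giving observed 0 are {G0 stuck-at-1, G0 inverted output, G1 stuck-at-0, G1 inverted output, G5 stuck-at-0, G5 inverted output, G6 stuck-at-0, G6 inverted output}.
Test 2 (x1=1, x2=1, x3=0, x4=1): fault-free G0=0, G1=0, G2=0, G3=1, G4=0, G5=1, G6=1 → 1; observed 1. Eliminates G5 stuck-at-0, G5 inverted output, G6 stuck-at-0, G6 inverted output.
Test 3 (x1=0, x2=0, x3=1, x4=1): fault-free G0=0, G1=0, G2=0, G3=0, G4=1, G5=1, G6=0 → 0; observed 1. Eliminates G0 stuck-at-1, G0 inverted output, G1 stuck-at-0.
Only G1 inverted output is consistent with every test.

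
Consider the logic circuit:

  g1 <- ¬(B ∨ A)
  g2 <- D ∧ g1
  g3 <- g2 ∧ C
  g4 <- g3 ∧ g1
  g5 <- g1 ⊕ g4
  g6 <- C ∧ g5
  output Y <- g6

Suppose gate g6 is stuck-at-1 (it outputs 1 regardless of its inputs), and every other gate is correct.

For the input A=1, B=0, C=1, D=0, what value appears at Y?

1

Propagate with g6 forced: g1=0, g2=0, g3=0, g4=0, g5=0, g6=1 [stuck-at-1].
So Y = 1. (Without the fault it would be 0.)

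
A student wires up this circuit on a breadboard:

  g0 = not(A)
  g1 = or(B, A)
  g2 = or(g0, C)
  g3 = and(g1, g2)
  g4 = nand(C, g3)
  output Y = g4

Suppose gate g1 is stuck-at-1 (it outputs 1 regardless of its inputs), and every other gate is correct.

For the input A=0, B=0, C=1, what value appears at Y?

0

Propagate with g1 forced: g0=1, g1=1 [stuck-at-1], g2=1, g3=1, g4=0.
So Y = 0. (Without the fault it would be 1.)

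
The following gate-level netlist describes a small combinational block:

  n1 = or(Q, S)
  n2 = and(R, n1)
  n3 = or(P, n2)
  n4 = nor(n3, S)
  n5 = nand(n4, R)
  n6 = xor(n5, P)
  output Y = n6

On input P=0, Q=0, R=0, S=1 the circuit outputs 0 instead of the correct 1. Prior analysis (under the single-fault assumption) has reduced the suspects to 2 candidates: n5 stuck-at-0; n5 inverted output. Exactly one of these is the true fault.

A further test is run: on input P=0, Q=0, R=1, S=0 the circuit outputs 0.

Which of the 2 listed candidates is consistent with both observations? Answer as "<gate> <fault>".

n5 stuck-at-0

Evaluate each candidate on input P=0, Q=0, R=1, S=0:
  n5 stuck-at-0: n1=0, n2=0, n3=0, n4=1, n5=0 [stuck-at-0], n6=0 → 0 — matches
  n5 inverted output: n1=0, n2=0, n3=0, n4=1, n5=1 [inverted output], n6=1 → 1 — eliminated
Only n5 stuck-at-0 reproduces the observed 0.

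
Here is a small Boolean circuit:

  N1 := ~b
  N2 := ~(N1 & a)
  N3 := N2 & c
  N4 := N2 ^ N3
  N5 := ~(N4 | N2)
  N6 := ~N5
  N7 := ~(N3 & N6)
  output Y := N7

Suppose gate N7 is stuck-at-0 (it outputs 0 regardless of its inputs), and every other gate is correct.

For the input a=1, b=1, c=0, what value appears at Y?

0

Propagate with N7 forced: N1=0, N2=1, N3=0, N4=1, N5=0, N6=1, N7=0 [stuck-at-0].
So Y = 0. (Without the fault it would be 1.)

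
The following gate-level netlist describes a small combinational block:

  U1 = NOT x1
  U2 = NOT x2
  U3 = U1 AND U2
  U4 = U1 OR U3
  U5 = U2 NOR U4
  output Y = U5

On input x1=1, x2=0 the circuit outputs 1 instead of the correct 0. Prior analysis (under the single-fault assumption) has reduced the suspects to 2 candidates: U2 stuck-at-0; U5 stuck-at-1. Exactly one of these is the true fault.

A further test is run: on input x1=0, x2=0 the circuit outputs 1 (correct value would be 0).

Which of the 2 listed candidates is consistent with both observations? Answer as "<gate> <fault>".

U5 stuck-at-1

Evaluate each candidate on input x1=0, x2=0:
  U2 stuck-at-0: U1=1, U2=0 [stuck-at-0], U3=0, U4=1, U5=0 → 0 — eliminated
  U5 stuck-at-1: U1=1, U2=1, U3=1, U4=1, U5=1 [stuck-at-1] → 1 — matches
Only U5 stuck-at-1 reproduces the observed 1.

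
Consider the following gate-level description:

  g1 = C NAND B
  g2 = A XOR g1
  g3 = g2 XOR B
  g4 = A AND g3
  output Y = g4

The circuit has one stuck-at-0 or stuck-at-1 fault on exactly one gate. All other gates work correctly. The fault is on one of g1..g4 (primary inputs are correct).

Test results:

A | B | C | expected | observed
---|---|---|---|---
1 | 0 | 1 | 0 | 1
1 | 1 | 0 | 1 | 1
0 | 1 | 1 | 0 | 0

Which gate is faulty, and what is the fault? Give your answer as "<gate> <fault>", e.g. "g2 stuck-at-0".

g3 stuck-at-1

Fault-free values for test 1 (A=1, B=0, C=1): g1=1, g2=0, g3=0, g4=0, giving Y=0. Observed 1.
Test 1: faults giving observed 1 are {g1 stuck-at-0, g2 stuck-at-1, g3 stuck-at-1, g4 stuck-at-1}.
Test 2 (A=1, B=1, C=0): fault-free g1=1, g2=0, g3=1, g4=1 → 1; observed 1. Eliminates g1 stuck-at-0, g2 stuck-at-1.
Test 3 (A=0, B=1, C=1): fault-free g1=0, g2=0, g3=1, g4=0 → 0; observed 0. Eliminates g4 stuck-at-1.
Only g3 stuck-at-1 is consistent with every test.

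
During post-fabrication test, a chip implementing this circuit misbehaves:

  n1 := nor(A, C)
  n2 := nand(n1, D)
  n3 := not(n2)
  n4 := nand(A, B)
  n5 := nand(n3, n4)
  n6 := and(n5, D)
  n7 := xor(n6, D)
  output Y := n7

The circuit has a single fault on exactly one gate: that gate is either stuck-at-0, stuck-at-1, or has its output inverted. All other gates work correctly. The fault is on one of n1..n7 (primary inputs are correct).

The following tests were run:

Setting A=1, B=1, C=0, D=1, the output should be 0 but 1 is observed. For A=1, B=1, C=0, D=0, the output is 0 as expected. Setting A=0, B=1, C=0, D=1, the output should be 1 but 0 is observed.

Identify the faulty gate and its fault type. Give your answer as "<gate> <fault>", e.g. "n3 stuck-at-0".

Fault-free values for test 1 (A=1, B=1, C=0, D=1): n1=0, n2=1, n3=0, n4=0, n5=1, n6=1, n7=0, giving Y=0. Observed 1.
Test 1: faults giving observed 1 are {n5 stuck-at-0, n5 inverted output, n6 stuck-at-0, n6 inverted output, n7 stuck-at-1, n7 inverted output}.
Test 2 (A=1, B=1, C=0, D=0): fault-free n1=0, n2=1, n3=0, n4=0, n5=1, n6=0, n7=0 → 0; observed 0. Eliminates n6 inverted output, n7 stuck-at-1, n7 inverted output.
Test 3 (A=0, B=1, C=0, D=1): fault-free n1=1, n2=0, n3=1, n4=1, n5=0, n6=0, n7=1 → 1; observed 0. Eliminates n5 stuck-at-0, n6 stuck-at-0.
Only n5 inverted output is consistent with every test.

n5 inverted output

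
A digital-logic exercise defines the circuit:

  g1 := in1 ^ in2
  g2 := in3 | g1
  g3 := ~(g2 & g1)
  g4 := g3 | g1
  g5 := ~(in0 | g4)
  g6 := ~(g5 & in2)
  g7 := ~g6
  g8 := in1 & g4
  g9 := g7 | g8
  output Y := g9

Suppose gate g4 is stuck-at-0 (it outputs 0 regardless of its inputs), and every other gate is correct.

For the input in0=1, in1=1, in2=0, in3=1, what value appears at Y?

0

Propagate with g4 forced: g1=1, g2=1, g3=0, g4=0 [stuck-at-0], g5=0, g6=1, g7=0, g8=0, g9=0.
So Y = 0. (Without the fault it would be 1.)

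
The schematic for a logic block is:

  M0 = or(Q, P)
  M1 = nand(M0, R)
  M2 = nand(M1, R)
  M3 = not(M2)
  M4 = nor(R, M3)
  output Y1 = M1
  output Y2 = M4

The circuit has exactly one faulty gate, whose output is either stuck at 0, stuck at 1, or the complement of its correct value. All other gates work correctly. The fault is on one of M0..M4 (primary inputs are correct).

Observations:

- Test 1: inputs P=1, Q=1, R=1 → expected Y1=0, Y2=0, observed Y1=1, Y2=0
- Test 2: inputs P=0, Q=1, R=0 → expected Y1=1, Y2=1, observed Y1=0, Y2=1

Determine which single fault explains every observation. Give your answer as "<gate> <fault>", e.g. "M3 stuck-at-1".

M1 inverted output

Fault-free values for test 1 (P=1, Q=1, R=1): M0=1, M1=0, M2=1, M3=0, M4=0, giving Y1=0, Y2=0. Observed Y1=1, Y2=0.
Test 1: faults giving observed Y1=1, Y2=0 are {M0 stuck-at-0, M0 inverted output, M1 stuck-at-1, M1 inverted output}.
Test 2 (P=0, Q=1, R=0): fault-free M0=1, M1=1, M2=1, M3=0, M4=1 → Y1=1, Y2=1; observed Y1=0, Y2=1. Eliminates M0 stuck-at-0, M0 inverted output, M1 stuck-at-1.
Only M1 inverted output is consistent with every test.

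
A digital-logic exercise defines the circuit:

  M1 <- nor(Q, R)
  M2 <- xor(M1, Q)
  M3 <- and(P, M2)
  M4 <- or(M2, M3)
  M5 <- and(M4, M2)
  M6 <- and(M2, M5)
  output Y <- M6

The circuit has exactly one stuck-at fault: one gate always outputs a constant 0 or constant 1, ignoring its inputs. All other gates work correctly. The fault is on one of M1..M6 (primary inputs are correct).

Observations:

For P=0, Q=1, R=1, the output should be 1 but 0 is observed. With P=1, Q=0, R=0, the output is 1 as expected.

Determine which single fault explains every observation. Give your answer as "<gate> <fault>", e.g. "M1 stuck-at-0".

M1 stuck-at-1

Fault-free values for test 1 (P=0, Q=1, R=1): M1=0, M2=1, M3=0, M4=1, M5=1, M6=1, giving Y=1. Observed 0.
Test 1: faults giving observed 0 are {M1 stuck-at-1, M2 stuck-at-0, M4 stuck-at-0, M5 stuck-at-0, M6 stuck-at-0}.
Test 2 (P=1, Q=0, R=0): fault-free M1=1, M2=1, M3=1, M4=1, M5=1, M6=1 → 1; observed 1. Eliminates M2 stuck-at-0, M4 stuck-at-0, M5 stuck-at-0, M6 stuck-at-0.
Only M1 stuck-at-1 is consistent with every test.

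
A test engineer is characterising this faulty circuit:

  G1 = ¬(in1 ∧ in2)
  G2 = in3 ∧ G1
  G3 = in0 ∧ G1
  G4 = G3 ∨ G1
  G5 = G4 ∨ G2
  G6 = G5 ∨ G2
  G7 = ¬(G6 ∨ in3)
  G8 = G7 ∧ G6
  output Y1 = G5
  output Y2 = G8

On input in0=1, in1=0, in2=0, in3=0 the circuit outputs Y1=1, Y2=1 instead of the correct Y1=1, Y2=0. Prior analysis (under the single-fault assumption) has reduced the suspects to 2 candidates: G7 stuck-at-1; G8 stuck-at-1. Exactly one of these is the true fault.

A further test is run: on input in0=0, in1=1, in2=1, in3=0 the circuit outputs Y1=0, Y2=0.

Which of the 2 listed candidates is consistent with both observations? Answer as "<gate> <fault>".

G7 stuck-at-1

Evaluate each candidate on input in0=0, in1=1, in2=1, in3=0:
  G7 stuck-at-1: G1=0, G2=0, G3=0, G4=0, G5=0, G6=0, G7=1 [stuck-at-1], G8=0 → Y1=0, Y2=0 — matches
  G8 stuck-at-1: G1=0, G2=0, G3=0, G4=0, G5=0, G6=0, G7=1, G8=1 [stuck-at-1] → Y1=0, Y2=1 — eliminated
Only G7 stuck-at-1 reproduces the observed Y1=0, Y2=0.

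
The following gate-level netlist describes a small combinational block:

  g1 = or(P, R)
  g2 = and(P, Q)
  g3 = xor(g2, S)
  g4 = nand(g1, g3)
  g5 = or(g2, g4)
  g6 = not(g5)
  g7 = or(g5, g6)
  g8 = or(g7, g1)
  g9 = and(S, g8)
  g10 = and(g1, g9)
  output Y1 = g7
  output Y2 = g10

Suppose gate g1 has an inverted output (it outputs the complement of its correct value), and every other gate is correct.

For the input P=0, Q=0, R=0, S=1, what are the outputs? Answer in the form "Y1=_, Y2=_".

Y1=1, Y2=1

Propagate with g1 forced: g1=1 [inverted output], g2=0, g3=1, g4=0, g5=0, g6=1, g7=1, g8=1, g9=1, g10=1.
So the outputs are Y1=1, Y2=1. (Without the fault they would be Y1=1, Y2=0.)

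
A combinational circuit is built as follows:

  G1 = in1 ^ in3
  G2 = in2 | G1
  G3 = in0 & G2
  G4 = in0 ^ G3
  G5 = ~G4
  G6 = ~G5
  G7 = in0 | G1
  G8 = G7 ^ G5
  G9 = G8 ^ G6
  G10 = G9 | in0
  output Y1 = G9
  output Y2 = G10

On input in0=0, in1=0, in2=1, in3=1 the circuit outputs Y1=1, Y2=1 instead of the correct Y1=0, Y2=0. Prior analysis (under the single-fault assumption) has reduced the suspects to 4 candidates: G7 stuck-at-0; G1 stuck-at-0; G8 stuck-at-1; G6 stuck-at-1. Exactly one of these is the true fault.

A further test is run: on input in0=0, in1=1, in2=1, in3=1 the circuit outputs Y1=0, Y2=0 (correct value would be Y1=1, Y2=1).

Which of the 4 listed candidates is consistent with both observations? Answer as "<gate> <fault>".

Evaluate each candidate on input in0=0, in1=1, in2=1, in3=1:
  G7 stuck-at-0: G1=0, G2=1, G3=0, G4=0, G5=1, G6=0, G7=0 [stuck-at-0], G8=1, G9=1, G10=1 → Y1=1, Y2=1 — eliminated
  G1 stuck-at-0: G1=0 [stuck-at-0], G2=1, G3=0, G4=0, G5=1, G6=0, G7=0, G8=1, G9=1, G10=1 → Y1=1, Y2=1 — eliminated
  G8 stuck-at-1: G1=0, G2=1, G3=0, G4=0, G5=1, G6=0, G7=0, G8=1 [stuck-at-1], G9=1, G10=1 → Y1=1, Y2=1 — eliminated
  G6 stuck-at-1: G1=0, G2=1, G3=0, G4=0, G5=1, G6=1 [stuck-at-1], G7=0, G8=1, G9=0, G10=0 → Y1=0, Y2=0 — matches
Only G6 stuck-at-1 reproduces the observed Y1=0, Y2=0.

G6 stuck-at-1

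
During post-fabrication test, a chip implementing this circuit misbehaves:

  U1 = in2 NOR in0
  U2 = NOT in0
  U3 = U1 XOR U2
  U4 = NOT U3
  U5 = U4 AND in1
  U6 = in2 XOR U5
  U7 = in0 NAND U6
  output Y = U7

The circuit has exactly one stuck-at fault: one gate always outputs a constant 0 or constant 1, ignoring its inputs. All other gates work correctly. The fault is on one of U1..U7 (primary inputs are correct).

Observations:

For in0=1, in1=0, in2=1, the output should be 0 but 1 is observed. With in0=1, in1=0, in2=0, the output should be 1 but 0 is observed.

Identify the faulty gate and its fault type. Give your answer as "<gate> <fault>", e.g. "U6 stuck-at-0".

Fault-free values for test 1 (in0=1, in1=0, in2=1): U1=0, U2=0, U3=0, U4=1, U5=0, U6=1, U7=0, giving Y=0. Observed 1.
Test 1: faults giving observed 1 are {U5 stuck-at-1, U6 stuck-at-0, U7 stuck-at-1}.
Test 2 (in0=1, in1=0, in2=0): fault-free U1=0, U2=0, U3=0, U4=1, U5=0, U6=0, U7=1 → 1; observed 0. Eliminates U6 stuck-at-0, U7 stuck-at-1.
Only U5 stuck-at-1 is consistent with every test.

U5 stuck-at-1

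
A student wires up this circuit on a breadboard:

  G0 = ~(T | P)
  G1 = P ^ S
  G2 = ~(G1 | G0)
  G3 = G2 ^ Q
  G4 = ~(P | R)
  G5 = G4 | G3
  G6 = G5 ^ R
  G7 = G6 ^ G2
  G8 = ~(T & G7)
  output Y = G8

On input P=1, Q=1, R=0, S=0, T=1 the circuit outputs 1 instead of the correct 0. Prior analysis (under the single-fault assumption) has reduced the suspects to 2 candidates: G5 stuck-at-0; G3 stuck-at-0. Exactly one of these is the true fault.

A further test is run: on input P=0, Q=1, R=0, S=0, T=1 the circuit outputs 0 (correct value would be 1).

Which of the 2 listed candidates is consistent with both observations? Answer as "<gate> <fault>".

Evaluate each candidate on input P=0, Q=1, R=0, S=0, T=1:
  G5 stuck-at-0: G0=0, G1=0, G2=1, G3=0, G4=1, G5=0 [stuck-at-0], G6=0, G7=1, G8=0 → 0 — matches
  G3 stuck-at-0: G0=0, G1=0, G2=1, G3=0 [stuck-at-0], G4=1, G5=1, G6=1, G7=0, G8=1 → 1 — eliminated
Only G5 stuck-at-0 reproduces the observed 0.

G5 stuck-at-0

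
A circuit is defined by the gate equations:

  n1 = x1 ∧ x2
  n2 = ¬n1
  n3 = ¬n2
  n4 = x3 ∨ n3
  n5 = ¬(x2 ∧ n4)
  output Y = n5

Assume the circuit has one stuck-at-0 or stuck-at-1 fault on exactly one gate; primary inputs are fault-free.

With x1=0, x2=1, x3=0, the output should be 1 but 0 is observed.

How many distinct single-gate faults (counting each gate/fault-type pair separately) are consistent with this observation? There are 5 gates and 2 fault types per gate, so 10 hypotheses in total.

Fault-free: n1=0, n2=1, n3=0, n4=0, n5=1 → 1. Observed 0.
  n1 stuck-at-0: output 1 ✗
  n1 stuck-at-1: output 0 ✓
  n2 stuck-at-0: output 0 ✓
  n2 stuck-at-1: output 1 ✗
  n3 stuck-at-0: output 1 ✗
  n3 stuck-at-1: output 0 ✓
  n4 stuck-at-0: output 1 ✗
  n4 stuck-at-1: output 0 ✓
  n5 stuck-at-0: output 0 ✓
  n5 stuck-at-1: output 1 ✗
Consistent faults: {n1 stuck-at-1, n2 stuck-at-0, n3 stuck-at-1, n4 stuck-at-1, n5 stuck-at-0} — 5 in all.

5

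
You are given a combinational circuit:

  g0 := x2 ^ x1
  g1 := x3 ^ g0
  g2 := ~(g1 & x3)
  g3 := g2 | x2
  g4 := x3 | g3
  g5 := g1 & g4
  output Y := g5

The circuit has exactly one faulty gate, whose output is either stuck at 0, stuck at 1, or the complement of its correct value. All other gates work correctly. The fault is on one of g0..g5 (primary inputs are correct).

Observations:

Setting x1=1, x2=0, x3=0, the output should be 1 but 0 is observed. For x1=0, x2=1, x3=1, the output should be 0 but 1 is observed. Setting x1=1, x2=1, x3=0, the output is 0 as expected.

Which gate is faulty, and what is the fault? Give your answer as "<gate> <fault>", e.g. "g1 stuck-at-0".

g0 stuck-at-0

Fault-free values for test 1 (x1=1, x2=0, x3=0): g0=1, g1=1, g2=1, g3=1, g4=1, g5=1, giving Y=1. Observed 0.
Test 1: faults giving observed 0 are {g0 stuck-at-0, g0 inverted output, g1 stuck-at-0, g1 inverted output, g2 stuck-at-0, g2 inverted output, g3 stuck-at-0, g3 inverted output, g4 stuck-at-0, g4 inverted output, g5 stuck-at-0, g5 inverted output}.
Test 2 (x1=0, x2=1, x3=1): fault-free g0=1, g1=0, g2=1, g3=1, g4=1, g5=0 → 0; observed 1. Eliminates g1 stuck-at-0, g2 stuck-at-0, g2 inverted output, g3 stuck-at-0, g3 inverted output, g4 stuck-at-0, g4 inverted output, g5 stuck-at-0.
Test 3 (x1=1, x2=1, x3=0): fault-free g0=0, g1=0, g2=1, g3=1, g4=1, g5=0 → 0; observed 0. Eliminates g0 inverted output, g1 inverted output, g5 inverted output.
Only g0 stuck-at-0 is consistent with every test.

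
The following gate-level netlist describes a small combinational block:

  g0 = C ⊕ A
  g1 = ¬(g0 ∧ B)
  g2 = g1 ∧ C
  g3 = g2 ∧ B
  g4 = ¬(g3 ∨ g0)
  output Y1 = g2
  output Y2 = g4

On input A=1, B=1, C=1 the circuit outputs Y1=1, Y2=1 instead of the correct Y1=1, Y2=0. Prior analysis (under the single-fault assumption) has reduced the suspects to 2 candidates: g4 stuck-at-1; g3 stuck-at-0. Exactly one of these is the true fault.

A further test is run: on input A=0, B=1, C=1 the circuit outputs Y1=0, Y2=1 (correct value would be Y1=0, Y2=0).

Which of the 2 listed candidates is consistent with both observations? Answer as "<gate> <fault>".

g4 stuck-at-1

Evaluate each candidate on input A=0, B=1, C=1:
  g4 stuck-at-1: g0=1, g1=0, g2=0, g3=0, g4=1 [stuck-at-1] → Y1=0, Y2=1 — matches
  g3 stuck-at-0: g0=1, g1=0, g2=0, g3=0 [stuck-at-0], g4=0 → Y1=0, Y2=0 — eliminated
Only g4 stuck-at-1 reproduces the observed Y1=0, Y2=1.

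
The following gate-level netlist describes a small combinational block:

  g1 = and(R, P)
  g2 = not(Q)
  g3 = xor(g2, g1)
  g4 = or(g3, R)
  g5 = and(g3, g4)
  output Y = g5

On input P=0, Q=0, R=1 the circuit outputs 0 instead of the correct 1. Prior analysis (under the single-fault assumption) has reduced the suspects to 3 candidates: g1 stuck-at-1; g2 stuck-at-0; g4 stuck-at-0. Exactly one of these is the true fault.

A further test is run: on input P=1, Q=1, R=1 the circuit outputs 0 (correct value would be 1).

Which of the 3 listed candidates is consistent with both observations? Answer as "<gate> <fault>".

Evaluate each candidate on input P=1, Q=1, R=1:
  g1 stuck-at-1: g1=1 [stuck-at-1], g2=0, g3=1, g4=1, g5=1 → 1 — eliminated
  g2 stuck-at-0: g1=1, g2=0 [stuck-at-0], g3=1, g4=1, g5=1 → 1 — eliminated
  g4 stuck-at-0: g1=1, g2=0, g3=1, g4=0 [stuck-at-0], g5=0 → 0 — matches
Only g4 stuck-at-0 reproduces the observed 0.

g4 stuck-at-0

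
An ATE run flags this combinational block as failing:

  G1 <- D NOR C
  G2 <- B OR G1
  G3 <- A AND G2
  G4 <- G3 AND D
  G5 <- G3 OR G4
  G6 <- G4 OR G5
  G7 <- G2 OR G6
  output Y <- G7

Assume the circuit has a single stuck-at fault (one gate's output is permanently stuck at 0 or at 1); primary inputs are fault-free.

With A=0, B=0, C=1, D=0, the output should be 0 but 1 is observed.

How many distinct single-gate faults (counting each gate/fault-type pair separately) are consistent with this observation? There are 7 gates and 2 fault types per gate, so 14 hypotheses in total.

Fault-free: G1=0, G2=0, G3=0, G4=0, G5=0, G6=0, G7=0 → 0. Observed 1.
  G1 stuck-at-0: output 0 ✗
  G1 stuck-at-1: output 1 ✓
  G2 stuck-at-0: output 0 ✗
  G2 stuck-at-1: output 1 ✓
  G3 stuck-at-0: output 0 ✗
  G3 stuck-at-1: output 1 ✓
  G4 stuck-at-0: output 0 ✗
  G4 stuck-at-1: output 1 ✓
  G5 stuck-at-0: output 0 ✗
  G5 stuck-at-1: output 1 ✓
  G6 stuck-at-0: output 0 ✗
  G6 stuck-at-1: output 1 ✓
  G7 stuck-at-0: output 0 ✗
  G7 stuck-at-1: output 1 ✓
Consistent faults: {G1 stuck-at-1, G2 stuck-at-1, G3 stuck-at-1, G4 stuck-at-1, G5 stuck-at-1, G6 stuck-at-1, G7 stuck-at-1} — 7 in all.

7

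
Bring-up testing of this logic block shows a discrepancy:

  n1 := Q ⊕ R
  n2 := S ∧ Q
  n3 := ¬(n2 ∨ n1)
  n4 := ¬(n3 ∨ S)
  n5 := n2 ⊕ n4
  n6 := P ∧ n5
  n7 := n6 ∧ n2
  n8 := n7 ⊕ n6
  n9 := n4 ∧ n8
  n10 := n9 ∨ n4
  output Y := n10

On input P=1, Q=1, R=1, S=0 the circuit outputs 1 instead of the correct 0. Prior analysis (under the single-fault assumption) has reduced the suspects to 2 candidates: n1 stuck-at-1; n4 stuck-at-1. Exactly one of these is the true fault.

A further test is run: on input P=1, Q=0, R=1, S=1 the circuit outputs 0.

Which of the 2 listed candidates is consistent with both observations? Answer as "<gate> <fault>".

Evaluate each candidate on input P=1, Q=0, R=1, S=1:
  n1 stuck-at-1: n1=1 [stuck-at-1], n2=0, n3=0, n4=0, n5=0, n6=0, n7=0, n8=0, n9=0, n10=0 → 0 — matches
  n4 stuck-at-1: n1=1, n2=0, n3=0, n4=1 [stuck-at-1], n5=1, n6=1, n7=0, n8=1, n9=1, n10=1 → 1 — eliminated
Only n1 stuck-at-1 reproduces the observed 0.

n1 stuck-at-1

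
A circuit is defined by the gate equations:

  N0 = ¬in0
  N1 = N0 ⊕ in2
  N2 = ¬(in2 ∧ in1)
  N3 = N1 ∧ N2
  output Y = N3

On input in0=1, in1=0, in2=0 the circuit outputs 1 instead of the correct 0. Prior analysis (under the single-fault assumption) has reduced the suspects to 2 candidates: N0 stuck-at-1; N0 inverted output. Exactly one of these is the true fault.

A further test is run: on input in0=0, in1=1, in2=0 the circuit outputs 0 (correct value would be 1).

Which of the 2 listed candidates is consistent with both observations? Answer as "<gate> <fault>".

Evaluate each candidate on input in0=0, in1=1, in2=0:
  N0 stuck-at-1: N0=1 [stuck-at-1], N1=1, N2=1, N3=1 → 1 — eliminated
  N0 inverted output: N0=0 [inverted output], N1=0, N2=1, N3=0 → 0 — matches
Only N0 inverted output reproduces the observed 0.

N0 inverted output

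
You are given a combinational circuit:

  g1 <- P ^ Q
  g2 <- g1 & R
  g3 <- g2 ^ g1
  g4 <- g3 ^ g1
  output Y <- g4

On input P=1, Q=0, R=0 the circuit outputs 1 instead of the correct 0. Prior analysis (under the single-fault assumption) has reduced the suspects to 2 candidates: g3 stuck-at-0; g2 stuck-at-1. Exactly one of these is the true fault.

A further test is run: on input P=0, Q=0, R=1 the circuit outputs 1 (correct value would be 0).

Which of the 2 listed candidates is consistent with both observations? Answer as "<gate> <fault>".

Evaluate each candidate on input P=0, Q=0, R=1:
  g3 stuck-at-0: g1=0, g2=0, g3=0 [stuck-at-0], g4=0 → 0 — eliminated
  g2 stuck-at-1: g1=0, g2=1 [stuck-at-1], g3=1, g4=1 → 1 — matches
Only g2 stuck-at-1 reproduces the observed 1.

g2 stuck-at-1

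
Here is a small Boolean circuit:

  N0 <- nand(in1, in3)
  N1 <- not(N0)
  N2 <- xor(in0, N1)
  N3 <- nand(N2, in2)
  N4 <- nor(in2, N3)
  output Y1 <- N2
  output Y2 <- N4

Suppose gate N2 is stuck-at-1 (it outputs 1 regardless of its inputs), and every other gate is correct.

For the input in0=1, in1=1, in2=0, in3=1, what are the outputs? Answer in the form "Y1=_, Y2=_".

Propagate with N2 forced: N0=0, N1=1, N2=1 [stuck-at-1], N3=1, N4=0.
So the outputs are Y1=1, Y2=0. (Without the fault they would be Y1=0, Y2=0.)

Y1=1, Y2=0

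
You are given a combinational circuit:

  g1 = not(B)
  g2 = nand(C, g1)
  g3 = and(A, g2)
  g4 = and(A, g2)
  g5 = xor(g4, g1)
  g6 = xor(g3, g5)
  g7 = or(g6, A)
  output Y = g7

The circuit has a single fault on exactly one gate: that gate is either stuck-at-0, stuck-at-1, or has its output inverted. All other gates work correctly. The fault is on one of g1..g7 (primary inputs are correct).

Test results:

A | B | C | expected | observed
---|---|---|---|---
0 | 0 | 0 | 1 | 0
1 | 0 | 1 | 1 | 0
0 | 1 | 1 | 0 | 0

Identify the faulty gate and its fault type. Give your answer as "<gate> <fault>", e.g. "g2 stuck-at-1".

g7 stuck-at-0

Fault-free values for test 1 (A=0, B=0, C=0): g1=1, g2=1, g3=0, g4=0, g5=1, g6=1, g7=1, giving Y=1. Observed 0.
Test 1: faults giving observed 0 are {g1 stuck-at-0, g1 inverted output, g3 stuck-at-1, g3 inverted output, g4 stuck-at-1, g4 inverted output, g5 stuck-at-0, g5 inverted output, g6 stuck-at-0, g6 inverted output, g7 stuck-at-0, g7 inverted output}.
Test 2 (A=1, B=0, C=1): fault-free g1=1, g2=0, g3=0, g4=0, g5=1, g6=1, g7=1 → 1; observed 0. Eliminates g1 stuck-at-0, g1 inverted output, g3 stuck-at-1, g3 inverted output, g4 stuck-at-1, g4 inverted output, g5 stuck-at-0, g5 inverted output, g6 stuck-at-0, g6 inverted output.
Test 3 (A=0, B=1, C=1): fault-free g1=0, g2=1, g3=0, g4=0, g5=0, g6=0, g7=0 → 0; observed 0. Eliminates g7 inverted output.
Only g7 stuck-at-0 is consistent with every test.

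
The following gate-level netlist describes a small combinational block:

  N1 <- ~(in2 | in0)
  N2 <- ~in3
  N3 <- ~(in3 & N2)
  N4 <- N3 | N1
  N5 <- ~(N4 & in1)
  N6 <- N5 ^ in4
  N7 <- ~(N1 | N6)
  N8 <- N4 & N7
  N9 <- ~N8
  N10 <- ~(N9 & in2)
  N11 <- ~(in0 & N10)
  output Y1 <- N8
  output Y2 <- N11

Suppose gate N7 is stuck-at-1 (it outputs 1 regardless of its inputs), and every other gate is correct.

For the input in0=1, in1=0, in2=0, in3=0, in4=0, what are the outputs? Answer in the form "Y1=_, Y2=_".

Y1=1, Y2=0

Propagate with N7 forced: N1=0, N2=1, N3=1, N4=1, N5=1, N6=1, N7=1 [stuck-at-1], N8=1, N9=0, N10=1, N11=0.
So the outputs are Y1=1, Y2=0. (Without the fault they would be Y1=0, Y2=0.)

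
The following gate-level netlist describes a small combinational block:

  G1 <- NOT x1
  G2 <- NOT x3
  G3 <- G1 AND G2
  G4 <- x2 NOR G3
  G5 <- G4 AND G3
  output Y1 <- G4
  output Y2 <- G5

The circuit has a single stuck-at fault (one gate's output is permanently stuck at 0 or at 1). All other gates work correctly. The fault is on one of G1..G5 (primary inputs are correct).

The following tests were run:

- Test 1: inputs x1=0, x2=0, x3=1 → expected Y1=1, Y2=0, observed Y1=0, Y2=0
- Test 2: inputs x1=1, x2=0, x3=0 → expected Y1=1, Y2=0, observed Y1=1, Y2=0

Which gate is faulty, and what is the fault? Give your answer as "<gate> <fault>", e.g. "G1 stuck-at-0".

G2 stuck-at-1

Fault-free values for test 1 (x1=0, x2=0, x3=1): G1=1, G2=0, G3=0, G4=1, G5=0, giving Y1=1, Y2=0. Observed Y1=0, Y2=0.
Test 1: faults giving observed Y1=0, Y2=0 are {G2 stuck-at-1, G3 stuck-at-1, G4 stuck-at-0}.
Test 2 (x1=1, x2=0, x3=0): fault-free G1=0, G2=1, G3=0, G4=1, G5=0 → Y1=1, Y2=0; observed Y1=1, Y2=0. Eliminates G3 stuck-at-1, G4 stuck-at-0.
Only G2 stuck-at-1 is consistent with every test.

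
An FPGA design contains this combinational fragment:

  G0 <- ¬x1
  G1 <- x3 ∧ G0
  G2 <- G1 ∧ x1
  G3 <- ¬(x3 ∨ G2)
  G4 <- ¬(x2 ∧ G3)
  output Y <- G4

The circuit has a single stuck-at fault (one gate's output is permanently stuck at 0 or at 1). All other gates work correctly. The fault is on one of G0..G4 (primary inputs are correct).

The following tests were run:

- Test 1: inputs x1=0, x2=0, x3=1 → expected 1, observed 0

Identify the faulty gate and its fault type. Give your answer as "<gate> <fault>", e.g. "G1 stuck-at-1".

Fault-free values for test 1 (x1=0, x2=0, x3=1): G0=1, G1=1, G2=0, G3=0, G4=1, giving Y=1. Observed 0.
Test 1: faults giving observed 0 are {G4 stuck-at-0}.
Only G4 stuck-at-0 is consistent with every test.

G4 stuck-at-0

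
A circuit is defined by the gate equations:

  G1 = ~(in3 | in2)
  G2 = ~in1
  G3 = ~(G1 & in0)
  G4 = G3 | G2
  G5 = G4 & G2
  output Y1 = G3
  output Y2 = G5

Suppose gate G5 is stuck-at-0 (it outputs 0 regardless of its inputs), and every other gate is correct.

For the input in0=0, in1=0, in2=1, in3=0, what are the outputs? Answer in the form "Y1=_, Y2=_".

Y1=1, Y2=0

Propagate with G5 forced: G1=0, G2=1, G3=1, G4=1, G5=0 [stuck-at-0].
So the outputs are Y1=1, Y2=0. (Without the fault they would be Y1=1, Y2=1.)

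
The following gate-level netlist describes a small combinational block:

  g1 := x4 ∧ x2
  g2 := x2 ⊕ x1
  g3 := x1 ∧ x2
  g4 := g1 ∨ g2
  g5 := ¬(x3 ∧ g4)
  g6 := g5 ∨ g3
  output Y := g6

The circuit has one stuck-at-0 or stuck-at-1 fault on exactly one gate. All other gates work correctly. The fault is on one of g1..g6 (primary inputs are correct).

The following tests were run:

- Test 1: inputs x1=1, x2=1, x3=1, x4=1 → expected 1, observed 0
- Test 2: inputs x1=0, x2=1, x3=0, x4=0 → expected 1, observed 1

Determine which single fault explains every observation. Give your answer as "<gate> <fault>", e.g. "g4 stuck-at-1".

Fault-free values for test 1 (x1=1, x2=1, x3=1, x4=1): g1=1, g2=0, g3=1, g4=1, g5=0, g6=1, giving Y=1. Observed 0.
Test 1: faults giving observed 0 are {g3 stuck-at-0, g6 stuck-at-0}.
Test 2 (x1=0, x2=1, x3=0, x4=0): fault-free g1=0, g2=1, g3=0, g4=1, g5=1, g6=1 → 1; observed 1. Eliminates g6 stuck-at-0.
Only g3 stuck-at-0 is consistent with every test.

g3 stuck-at-0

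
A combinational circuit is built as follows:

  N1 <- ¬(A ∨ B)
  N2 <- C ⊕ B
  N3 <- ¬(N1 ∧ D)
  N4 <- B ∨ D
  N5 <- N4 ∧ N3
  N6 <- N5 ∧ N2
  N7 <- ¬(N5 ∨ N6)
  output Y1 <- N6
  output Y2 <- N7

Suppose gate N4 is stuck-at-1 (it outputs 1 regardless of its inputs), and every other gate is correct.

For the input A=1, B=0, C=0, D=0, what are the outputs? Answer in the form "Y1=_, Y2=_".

Y1=0, Y2=0

Propagate with N4 forced: N1=0, N2=0, N3=1, N4=1 [stuck-at-1], N5=1, N6=0, N7=0.
So the outputs are Y1=0, Y2=0. (Without the fault they would be Y1=0, Y2=1.)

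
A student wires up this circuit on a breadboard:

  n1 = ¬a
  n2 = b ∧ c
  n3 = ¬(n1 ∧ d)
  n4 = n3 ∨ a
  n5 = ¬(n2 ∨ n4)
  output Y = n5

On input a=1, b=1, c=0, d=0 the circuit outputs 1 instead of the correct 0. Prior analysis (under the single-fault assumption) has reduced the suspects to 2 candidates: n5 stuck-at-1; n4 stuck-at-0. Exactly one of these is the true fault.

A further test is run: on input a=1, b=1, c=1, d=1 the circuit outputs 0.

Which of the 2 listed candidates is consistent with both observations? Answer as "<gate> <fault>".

n4 stuck-at-0

Evaluate each candidate on input a=1, b=1, c=1, d=1:
  n5 stuck-at-1: n1=0, n2=1, n3=1, n4=1, n5=1 [stuck-at-1] → 1 — eliminated
  n4 stuck-at-0: n1=0, n2=1, n3=1, n4=0 [stuck-at-0], n5=0 → 0 — matches
Only n4 stuck-at-0 reproduces the observed 0.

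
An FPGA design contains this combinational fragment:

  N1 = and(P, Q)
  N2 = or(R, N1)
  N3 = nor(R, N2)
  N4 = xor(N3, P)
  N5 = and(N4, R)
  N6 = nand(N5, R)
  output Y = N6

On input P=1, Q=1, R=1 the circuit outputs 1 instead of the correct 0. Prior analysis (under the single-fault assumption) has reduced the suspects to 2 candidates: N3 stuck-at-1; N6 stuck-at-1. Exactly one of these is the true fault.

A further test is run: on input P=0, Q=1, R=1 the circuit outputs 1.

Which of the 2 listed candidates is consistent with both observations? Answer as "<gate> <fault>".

Evaluate each candidate on input P=0, Q=1, R=1:
  N3 stuck-at-1: N1=0, N2=1, N3=1 [stuck-at-1], N4=1, N5=1, N6=0 → 0 — eliminated
  N6 stuck-at-1: N1=0, N2=1, N3=0, N4=0, N5=0, N6=1 [stuck-at-1] → 1 — matches
Only N6 stuck-at-1 reproduces the observed 1.

N6 stuck-at-1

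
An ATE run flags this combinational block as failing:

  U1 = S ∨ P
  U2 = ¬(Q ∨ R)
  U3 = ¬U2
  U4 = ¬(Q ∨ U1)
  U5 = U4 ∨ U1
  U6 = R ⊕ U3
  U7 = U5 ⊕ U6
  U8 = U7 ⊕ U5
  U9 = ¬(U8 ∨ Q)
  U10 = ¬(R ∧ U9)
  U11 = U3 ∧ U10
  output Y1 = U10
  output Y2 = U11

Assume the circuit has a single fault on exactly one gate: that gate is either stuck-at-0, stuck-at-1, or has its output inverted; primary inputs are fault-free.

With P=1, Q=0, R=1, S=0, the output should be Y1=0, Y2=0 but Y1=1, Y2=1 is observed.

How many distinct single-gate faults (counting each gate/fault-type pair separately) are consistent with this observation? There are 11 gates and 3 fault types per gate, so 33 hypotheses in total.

10

Fault-free: U1=1, U2=0, U3=1, U4=0, U5=1, U6=0, U7=1, U8=0, U9=1, U10=0, U11=0 → Y1=0, Y2=0. Observed Y1=1, Y2=1.
  U1: none of the 3 fault types match ✗
  U2: none of the 3 fault types match ✗
  U3: none of the 3 fault types match ✗
  U4: none of the 3 fault types match ✗
  U5: none of the 3 fault types match ✗
  U6: stuck-at-1, inverted output ✓; others ✗
  U7: stuck-at-0, inverted output ✓; others ✗
  U8: stuck-at-1, inverted output ✓; others ✗
  U9: stuck-at-0, inverted output ✓; others ✗
  U10: stuck-at-1, inverted output ✓; others ✗
  U11: none of the 3 fault types match ✗
Consistent faults: {U6 stuck-at-1, U6 inverted output, U7 stuck-at-0, U7 inverted output, U8 stuck-at-1, U8 inverted output, U9 stuck-at-0, U9 inverted output, U10 stuck-at-1, U10 inverted output} — 10 in all.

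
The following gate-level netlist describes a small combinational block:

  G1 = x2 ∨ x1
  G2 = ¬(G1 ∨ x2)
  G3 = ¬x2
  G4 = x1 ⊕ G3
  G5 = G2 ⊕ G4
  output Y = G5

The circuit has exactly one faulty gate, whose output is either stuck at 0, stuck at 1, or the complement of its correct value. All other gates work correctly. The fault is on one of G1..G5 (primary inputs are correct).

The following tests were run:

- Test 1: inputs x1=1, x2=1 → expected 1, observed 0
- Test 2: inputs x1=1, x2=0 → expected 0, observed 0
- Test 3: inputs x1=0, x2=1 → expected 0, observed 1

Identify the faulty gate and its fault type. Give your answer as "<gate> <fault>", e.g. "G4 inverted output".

G3 stuck-at-1

Fault-free values for test 1 (x1=1, x2=1): G1=1, G2=0, G3=0, G4=1, G5=1, giving Y=1. Observed 0.
Test 1: faults giving observed 0 are {G2 stuck-at-1, G2 inverted output, G3 stuck-at-1, G3 inverted output, G4 stuck-at-0, G4 inverted output, G5 stuck-at-0, G5 inverted output}.
Test 2 (x1=1, x2=0): fault-free G1=1, G2=0, G3=1, G4=0, G5=0 → 0; observed 0. Eliminates G2 stuck-at-1, G2 inverted output, G3 inverted output, G4 inverted output, G5 inverted output.
Test 3 (x1=0, x2=1): fault-free G1=1, G2=0, G3=0, G4=0, G5=0 → 0; observed 1. Eliminates G4 stuck-at-0, G5 stuck-at-0.
Only G3 stuck-at-1 is consistent with every test.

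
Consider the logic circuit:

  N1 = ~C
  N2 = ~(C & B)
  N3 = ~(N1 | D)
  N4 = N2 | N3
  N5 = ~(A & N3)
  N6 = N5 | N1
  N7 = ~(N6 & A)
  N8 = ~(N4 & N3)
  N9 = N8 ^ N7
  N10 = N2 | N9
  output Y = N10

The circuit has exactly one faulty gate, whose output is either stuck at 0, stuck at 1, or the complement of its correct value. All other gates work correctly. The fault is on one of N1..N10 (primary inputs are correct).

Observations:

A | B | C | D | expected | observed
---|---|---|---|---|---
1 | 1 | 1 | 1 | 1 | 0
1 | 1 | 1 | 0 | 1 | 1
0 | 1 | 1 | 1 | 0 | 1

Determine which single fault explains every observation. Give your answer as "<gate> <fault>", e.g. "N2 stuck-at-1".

N8 stuck-at-0

Fault-free values for test 1 (A=1, B=1, C=1, D=1): N1=0, N2=0, N3=0, N4=0, N5=1, N6=1, N7=0, N8=1, N9=1, N10=1, giving Y=1. Observed 0.
Test 1: faults giving observed 0 are {N5 stuck-at-0, N5 inverted output, N6 stuck-at-0, N6 inverted output, N7 stuck-at-1, N7 inverted output, N8 stuck-at-0, N8 inverted output, N9 stuck-at-0, N9 inverted output, N10 stuck-at-0, N10 inverted output}.
Test 2 (A=1, B=1, C=1, D=0): fault-free N1=0, N2=0, N3=1, N4=1, N5=0, N6=0, N7=1, N8=0, N9=1, N10=1 → 1; observed 1. Eliminates N5 inverted output, N6 inverted output, N7 inverted output, N8 inverted output, N9 stuck-at-0, N9 inverted output, N10 stuck-at-0, N10 inverted output.
Test 3 (A=0, B=1, C=1, D=1): fault-free N1=0, N2=0, N3=0, N4=0, N5=1, N6=1, N7=1, N8=1, N9=0, N10=0 → 0; observed 1. Eliminates N5 stuck-at-0, N6 stuck-at-0, N7 stuck-at-1.
Only N8 stuck-at-0 is consistent with every test.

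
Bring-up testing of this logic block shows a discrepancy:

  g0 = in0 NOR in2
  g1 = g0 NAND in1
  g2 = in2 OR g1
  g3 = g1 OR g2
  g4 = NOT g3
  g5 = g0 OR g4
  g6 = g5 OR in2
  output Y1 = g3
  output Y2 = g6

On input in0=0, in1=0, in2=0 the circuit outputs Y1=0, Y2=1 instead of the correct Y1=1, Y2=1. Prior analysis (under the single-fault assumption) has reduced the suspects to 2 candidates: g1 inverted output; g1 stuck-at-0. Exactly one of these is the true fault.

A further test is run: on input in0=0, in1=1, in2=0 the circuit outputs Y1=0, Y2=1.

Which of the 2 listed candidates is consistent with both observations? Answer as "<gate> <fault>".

g1 stuck-at-0

Evaluate each candidate on input in0=0, in1=1, in2=0:
  g1 inverted output: g0=1, g1=1 [inverted output], g2=1, g3=1, g4=0, g5=1, g6=1 → Y1=1, Y2=1 — eliminated
  g1 stuck-at-0: g0=1, g1=0 [stuck-at-0], g2=0, g3=0, g4=1, g5=1, g6=1 → Y1=0, Y2=1 — matches
Only g1 stuck-at-0 reproduces the observed Y1=0, Y2=1.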